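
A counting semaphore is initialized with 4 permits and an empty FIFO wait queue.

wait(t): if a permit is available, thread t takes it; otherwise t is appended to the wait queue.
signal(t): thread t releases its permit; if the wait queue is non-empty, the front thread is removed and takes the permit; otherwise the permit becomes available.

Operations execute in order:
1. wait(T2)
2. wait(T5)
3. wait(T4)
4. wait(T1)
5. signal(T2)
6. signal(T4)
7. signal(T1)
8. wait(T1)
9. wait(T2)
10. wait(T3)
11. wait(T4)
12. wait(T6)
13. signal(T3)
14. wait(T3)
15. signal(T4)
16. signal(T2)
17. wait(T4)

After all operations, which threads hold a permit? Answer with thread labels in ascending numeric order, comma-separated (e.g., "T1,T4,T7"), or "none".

Answer: T1,T3,T5,T6

Derivation:
Step 1: wait(T2) -> count=3 queue=[] holders={T2}
Step 2: wait(T5) -> count=2 queue=[] holders={T2,T5}
Step 3: wait(T4) -> count=1 queue=[] holders={T2,T4,T5}
Step 4: wait(T1) -> count=0 queue=[] holders={T1,T2,T4,T5}
Step 5: signal(T2) -> count=1 queue=[] holders={T1,T4,T5}
Step 6: signal(T4) -> count=2 queue=[] holders={T1,T5}
Step 7: signal(T1) -> count=3 queue=[] holders={T5}
Step 8: wait(T1) -> count=2 queue=[] holders={T1,T5}
Step 9: wait(T2) -> count=1 queue=[] holders={T1,T2,T5}
Step 10: wait(T3) -> count=0 queue=[] holders={T1,T2,T3,T5}
Step 11: wait(T4) -> count=0 queue=[T4] holders={T1,T2,T3,T5}
Step 12: wait(T6) -> count=0 queue=[T4,T6] holders={T1,T2,T3,T5}
Step 13: signal(T3) -> count=0 queue=[T6] holders={T1,T2,T4,T5}
Step 14: wait(T3) -> count=0 queue=[T6,T3] holders={T1,T2,T4,T5}
Step 15: signal(T4) -> count=0 queue=[T3] holders={T1,T2,T5,T6}
Step 16: signal(T2) -> count=0 queue=[] holders={T1,T3,T5,T6}
Step 17: wait(T4) -> count=0 queue=[T4] holders={T1,T3,T5,T6}
Final holders: T1,T3,T5,T6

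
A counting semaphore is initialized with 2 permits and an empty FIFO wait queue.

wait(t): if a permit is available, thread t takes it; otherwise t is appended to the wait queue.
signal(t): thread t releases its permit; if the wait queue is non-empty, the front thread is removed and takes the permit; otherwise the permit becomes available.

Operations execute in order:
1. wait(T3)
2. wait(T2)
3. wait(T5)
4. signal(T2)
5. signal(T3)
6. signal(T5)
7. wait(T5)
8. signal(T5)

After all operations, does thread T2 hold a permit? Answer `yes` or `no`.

Step 1: wait(T3) -> count=1 queue=[] holders={T3}
Step 2: wait(T2) -> count=0 queue=[] holders={T2,T3}
Step 3: wait(T5) -> count=0 queue=[T5] holders={T2,T3}
Step 4: signal(T2) -> count=0 queue=[] holders={T3,T5}
Step 5: signal(T3) -> count=1 queue=[] holders={T5}
Step 6: signal(T5) -> count=2 queue=[] holders={none}
Step 7: wait(T5) -> count=1 queue=[] holders={T5}
Step 8: signal(T5) -> count=2 queue=[] holders={none}
Final holders: {none} -> T2 not in holders

Answer: no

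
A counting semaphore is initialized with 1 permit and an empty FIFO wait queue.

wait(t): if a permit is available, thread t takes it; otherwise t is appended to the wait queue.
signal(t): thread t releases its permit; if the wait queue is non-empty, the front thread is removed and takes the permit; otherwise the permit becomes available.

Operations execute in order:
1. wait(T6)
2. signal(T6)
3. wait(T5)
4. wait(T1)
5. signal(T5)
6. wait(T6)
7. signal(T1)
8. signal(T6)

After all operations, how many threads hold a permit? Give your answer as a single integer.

Answer: 0

Derivation:
Step 1: wait(T6) -> count=0 queue=[] holders={T6}
Step 2: signal(T6) -> count=1 queue=[] holders={none}
Step 3: wait(T5) -> count=0 queue=[] holders={T5}
Step 4: wait(T1) -> count=0 queue=[T1] holders={T5}
Step 5: signal(T5) -> count=0 queue=[] holders={T1}
Step 6: wait(T6) -> count=0 queue=[T6] holders={T1}
Step 7: signal(T1) -> count=0 queue=[] holders={T6}
Step 8: signal(T6) -> count=1 queue=[] holders={none}
Final holders: {none} -> 0 thread(s)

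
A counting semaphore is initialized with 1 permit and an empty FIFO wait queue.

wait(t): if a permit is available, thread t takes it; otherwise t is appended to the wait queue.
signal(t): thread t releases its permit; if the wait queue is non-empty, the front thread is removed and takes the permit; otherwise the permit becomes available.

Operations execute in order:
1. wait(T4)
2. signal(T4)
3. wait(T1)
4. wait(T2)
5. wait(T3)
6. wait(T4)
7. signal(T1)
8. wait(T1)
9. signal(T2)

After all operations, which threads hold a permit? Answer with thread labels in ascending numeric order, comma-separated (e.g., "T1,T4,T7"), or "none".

Step 1: wait(T4) -> count=0 queue=[] holders={T4}
Step 2: signal(T4) -> count=1 queue=[] holders={none}
Step 3: wait(T1) -> count=0 queue=[] holders={T1}
Step 4: wait(T2) -> count=0 queue=[T2] holders={T1}
Step 5: wait(T3) -> count=0 queue=[T2,T3] holders={T1}
Step 6: wait(T4) -> count=0 queue=[T2,T3,T4] holders={T1}
Step 7: signal(T1) -> count=0 queue=[T3,T4] holders={T2}
Step 8: wait(T1) -> count=0 queue=[T3,T4,T1] holders={T2}
Step 9: signal(T2) -> count=0 queue=[T4,T1] holders={T3}
Final holders: T3

Answer: T3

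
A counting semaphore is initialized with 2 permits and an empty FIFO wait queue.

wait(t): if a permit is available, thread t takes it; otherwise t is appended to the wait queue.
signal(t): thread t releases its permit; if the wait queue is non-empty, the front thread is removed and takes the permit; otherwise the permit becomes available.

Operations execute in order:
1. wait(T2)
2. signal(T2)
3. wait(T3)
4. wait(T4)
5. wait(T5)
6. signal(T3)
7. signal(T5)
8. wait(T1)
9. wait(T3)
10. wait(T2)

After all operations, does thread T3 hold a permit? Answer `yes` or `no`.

Answer: no

Derivation:
Step 1: wait(T2) -> count=1 queue=[] holders={T2}
Step 2: signal(T2) -> count=2 queue=[] holders={none}
Step 3: wait(T3) -> count=1 queue=[] holders={T3}
Step 4: wait(T4) -> count=0 queue=[] holders={T3,T4}
Step 5: wait(T5) -> count=0 queue=[T5] holders={T3,T4}
Step 6: signal(T3) -> count=0 queue=[] holders={T4,T5}
Step 7: signal(T5) -> count=1 queue=[] holders={T4}
Step 8: wait(T1) -> count=0 queue=[] holders={T1,T4}
Step 9: wait(T3) -> count=0 queue=[T3] holders={T1,T4}
Step 10: wait(T2) -> count=0 queue=[T3,T2] holders={T1,T4}
Final holders: {T1,T4} -> T3 not in holders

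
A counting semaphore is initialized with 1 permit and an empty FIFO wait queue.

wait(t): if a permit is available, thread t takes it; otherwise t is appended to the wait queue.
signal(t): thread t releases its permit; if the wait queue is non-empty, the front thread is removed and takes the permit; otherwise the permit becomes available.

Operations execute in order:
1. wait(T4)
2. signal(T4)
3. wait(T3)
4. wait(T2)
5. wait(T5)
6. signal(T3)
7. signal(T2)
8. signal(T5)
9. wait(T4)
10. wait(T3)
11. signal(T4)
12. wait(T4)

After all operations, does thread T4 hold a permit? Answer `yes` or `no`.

Step 1: wait(T4) -> count=0 queue=[] holders={T4}
Step 2: signal(T4) -> count=1 queue=[] holders={none}
Step 3: wait(T3) -> count=0 queue=[] holders={T3}
Step 4: wait(T2) -> count=0 queue=[T2] holders={T3}
Step 5: wait(T5) -> count=0 queue=[T2,T5] holders={T3}
Step 6: signal(T3) -> count=0 queue=[T5] holders={T2}
Step 7: signal(T2) -> count=0 queue=[] holders={T5}
Step 8: signal(T5) -> count=1 queue=[] holders={none}
Step 9: wait(T4) -> count=0 queue=[] holders={T4}
Step 10: wait(T3) -> count=0 queue=[T3] holders={T4}
Step 11: signal(T4) -> count=0 queue=[] holders={T3}
Step 12: wait(T4) -> count=0 queue=[T4] holders={T3}
Final holders: {T3} -> T4 not in holders

Answer: no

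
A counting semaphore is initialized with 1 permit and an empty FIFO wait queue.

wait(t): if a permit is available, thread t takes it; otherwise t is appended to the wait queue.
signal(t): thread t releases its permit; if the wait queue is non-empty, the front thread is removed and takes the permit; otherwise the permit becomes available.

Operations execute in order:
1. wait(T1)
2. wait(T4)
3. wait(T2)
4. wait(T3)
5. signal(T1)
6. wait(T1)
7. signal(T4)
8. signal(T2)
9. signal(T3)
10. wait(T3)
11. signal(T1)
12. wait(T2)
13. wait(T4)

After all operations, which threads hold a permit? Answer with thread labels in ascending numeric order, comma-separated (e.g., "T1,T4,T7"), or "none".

Answer: T3

Derivation:
Step 1: wait(T1) -> count=0 queue=[] holders={T1}
Step 2: wait(T4) -> count=0 queue=[T4] holders={T1}
Step 3: wait(T2) -> count=0 queue=[T4,T2] holders={T1}
Step 4: wait(T3) -> count=0 queue=[T4,T2,T3] holders={T1}
Step 5: signal(T1) -> count=0 queue=[T2,T3] holders={T4}
Step 6: wait(T1) -> count=0 queue=[T2,T3,T1] holders={T4}
Step 7: signal(T4) -> count=0 queue=[T3,T1] holders={T2}
Step 8: signal(T2) -> count=0 queue=[T1] holders={T3}
Step 9: signal(T3) -> count=0 queue=[] holders={T1}
Step 10: wait(T3) -> count=0 queue=[T3] holders={T1}
Step 11: signal(T1) -> count=0 queue=[] holders={T3}
Step 12: wait(T2) -> count=0 queue=[T2] holders={T3}
Step 13: wait(T4) -> count=0 queue=[T2,T4] holders={T3}
Final holders: T3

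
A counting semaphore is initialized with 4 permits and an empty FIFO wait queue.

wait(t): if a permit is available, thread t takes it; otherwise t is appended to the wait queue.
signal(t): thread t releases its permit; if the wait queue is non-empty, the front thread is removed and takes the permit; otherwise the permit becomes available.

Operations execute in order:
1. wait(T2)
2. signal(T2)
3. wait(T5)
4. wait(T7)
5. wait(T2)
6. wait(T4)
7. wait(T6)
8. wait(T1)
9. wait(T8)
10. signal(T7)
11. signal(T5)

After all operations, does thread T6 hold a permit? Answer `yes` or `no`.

Answer: yes

Derivation:
Step 1: wait(T2) -> count=3 queue=[] holders={T2}
Step 2: signal(T2) -> count=4 queue=[] holders={none}
Step 3: wait(T5) -> count=3 queue=[] holders={T5}
Step 4: wait(T7) -> count=2 queue=[] holders={T5,T7}
Step 5: wait(T2) -> count=1 queue=[] holders={T2,T5,T7}
Step 6: wait(T4) -> count=0 queue=[] holders={T2,T4,T5,T7}
Step 7: wait(T6) -> count=0 queue=[T6] holders={T2,T4,T5,T7}
Step 8: wait(T1) -> count=0 queue=[T6,T1] holders={T2,T4,T5,T7}
Step 9: wait(T8) -> count=0 queue=[T6,T1,T8] holders={T2,T4,T5,T7}
Step 10: signal(T7) -> count=0 queue=[T1,T8] holders={T2,T4,T5,T6}
Step 11: signal(T5) -> count=0 queue=[T8] holders={T1,T2,T4,T6}
Final holders: {T1,T2,T4,T6} -> T6 in holders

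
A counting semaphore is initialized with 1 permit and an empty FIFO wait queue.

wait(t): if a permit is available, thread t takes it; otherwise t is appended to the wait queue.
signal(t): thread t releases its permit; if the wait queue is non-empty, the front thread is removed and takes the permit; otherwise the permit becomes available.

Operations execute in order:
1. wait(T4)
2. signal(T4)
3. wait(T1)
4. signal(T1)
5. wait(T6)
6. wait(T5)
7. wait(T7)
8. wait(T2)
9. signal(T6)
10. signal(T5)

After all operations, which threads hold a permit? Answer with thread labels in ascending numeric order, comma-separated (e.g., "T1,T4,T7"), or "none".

Answer: T7

Derivation:
Step 1: wait(T4) -> count=0 queue=[] holders={T4}
Step 2: signal(T4) -> count=1 queue=[] holders={none}
Step 3: wait(T1) -> count=0 queue=[] holders={T1}
Step 4: signal(T1) -> count=1 queue=[] holders={none}
Step 5: wait(T6) -> count=0 queue=[] holders={T6}
Step 6: wait(T5) -> count=0 queue=[T5] holders={T6}
Step 7: wait(T7) -> count=0 queue=[T5,T7] holders={T6}
Step 8: wait(T2) -> count=0 queue=[T5,T7,T2] holders={T6}
Step 9: signal(T6) -> count=0 queue=[T7,T2] holders={T5}
Step 10: signal(T5) -> count=0 queue=[T2] holders={T7}
Final holders: T7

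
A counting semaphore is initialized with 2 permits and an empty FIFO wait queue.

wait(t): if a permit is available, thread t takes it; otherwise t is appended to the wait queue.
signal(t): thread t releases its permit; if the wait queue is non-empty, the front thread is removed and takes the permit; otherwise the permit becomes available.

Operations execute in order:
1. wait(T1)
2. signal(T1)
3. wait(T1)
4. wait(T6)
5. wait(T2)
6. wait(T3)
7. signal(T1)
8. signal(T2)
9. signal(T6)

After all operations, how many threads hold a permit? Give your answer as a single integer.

Answer: 1

Derivation:
Step 1: wait(T1) -> count=1 queue=[] holders={T1}
Step 2: signal(T1) -> count=2 queue=[] holders={none}
Step 3: wait(T1) -> count=1 queue=[] holders={T1}
Step 4: wait(T6) -> count=0 queue=[] holders={T1,T6}
Step 5: wait(T2) -> count=0 queue=[T2] holders={T1,T6}
Step 6: wait(T3) -> count=0 queue=[T2,T3] holders={T1,T6}
Step 7: signal(T1) -> count=0 queue=[T3] holders={T2,T6}
Step 8: signal(T2) -> count=0 queue=[] holders={T3,T6}
Step 9: signal(T6) -> count=1 queue=[] holders={T3}
Final holders: {T3} -> 1 thread(s)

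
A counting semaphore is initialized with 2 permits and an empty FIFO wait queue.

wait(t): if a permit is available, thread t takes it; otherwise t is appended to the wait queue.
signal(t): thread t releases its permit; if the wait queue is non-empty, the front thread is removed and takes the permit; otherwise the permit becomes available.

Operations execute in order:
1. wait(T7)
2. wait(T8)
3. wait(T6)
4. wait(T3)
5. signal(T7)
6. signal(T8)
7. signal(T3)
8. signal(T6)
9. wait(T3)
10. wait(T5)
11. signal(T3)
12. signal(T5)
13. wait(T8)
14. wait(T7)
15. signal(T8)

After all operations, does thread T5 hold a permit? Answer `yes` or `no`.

Step 1: wait(T7) -> count=1 queue=[] holders={T7}
Step 2: wait(T8) -> count=0 queue=[] holders={T7,T8}
Step 3: wait(T6) -> count=0 queue=[T6] holders={T7,T8}
Step 4: wait(T3) -> count=0 queue=[T6,T3] holders={T7,T8}
Step 5: signal(T7) -> count=0 queue=[T3] holders={T6,T8}
Step 6: signal(T8) -> count=0 queue=[] holders={T3,T6}
Step 7: signal(T3) -> count=1 queue=[] holders={T6}
Step 8: signal(T6) -> count=2 queue=[] holders={none}
Step 9: wait(T3) -> count=1 queue=[] holders={T3}
Step 10: wait(T5) -> count=0 queue=[] holders={T3,T5}
Step 11: signal(T3) -> count=1 queue=[] holders={T5}
Step 12: signal(T5) -> count=2 queue=[] holders={none}
Step 13: wait(T8) -> count=1 queue=[] holders={T8}
Step 14: wait(T7) -> count=0 queue=[] holders={T7,T8}
Step 15: signal(T8) -> count=1 queue=[] holders={T7}
Final holders: {T7} -> T5 not in holders

Answer: no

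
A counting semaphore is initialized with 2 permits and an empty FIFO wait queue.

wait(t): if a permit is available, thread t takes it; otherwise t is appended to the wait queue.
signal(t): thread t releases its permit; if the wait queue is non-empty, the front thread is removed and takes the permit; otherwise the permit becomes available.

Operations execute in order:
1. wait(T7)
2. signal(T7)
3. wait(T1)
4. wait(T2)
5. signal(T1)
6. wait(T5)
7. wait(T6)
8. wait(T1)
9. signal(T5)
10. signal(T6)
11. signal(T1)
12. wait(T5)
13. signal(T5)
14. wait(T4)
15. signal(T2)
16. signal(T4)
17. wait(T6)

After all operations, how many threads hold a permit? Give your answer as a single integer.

Step 1: wait(T7) -> count=1 queue=[] holders={T7}
Step 2: signal(T7) -> count=2 queue=[] holders={none}
Step 3: wait(T1) -> count=1 queue=[] holders={T1}
Step 4: wait(T2) -> count=0 queue=[] holders={T1,T2}
Step 5: signal(T1) -> count=1 queue=[] holders={T2}
Step 6: wait(T5) -> count=0 queue=[] holders={T2,T5}
Step 7: wait(T6) -> count=0 queue=[T6] holders={T2,T5}
Step 8: wait(T1) -> count=0 queue=[T6,T1] holders={T2,T5}
Step 9: signal(T5) -> count=0 queue=[T1] holders={T2,T6}
Step 10: signal(T6) -> count=0 queue=[] holders={T1,T2}
Step 11: signal(T1) -> count=1 queue=[] holders={T2}
Step 12: wait(T5) -> count=0 queue=[] holders={T2,T5}
Step 13: signal(T5) -> count=1 queue=[] holders={T2}
Step 14: wait(T4) -> count=0 queue=[] holders={T2,T4}
Step 15: signal(T2) -> count=1 queue=[] holders={T4}
Step 16: signal(T4) -> count=2 queue=[] holders={none}
Step 17: wait(T6) -> count=1 queue=[] holders={T6}
Final holders: {T6} -> 1 thread(s)

Answer: 1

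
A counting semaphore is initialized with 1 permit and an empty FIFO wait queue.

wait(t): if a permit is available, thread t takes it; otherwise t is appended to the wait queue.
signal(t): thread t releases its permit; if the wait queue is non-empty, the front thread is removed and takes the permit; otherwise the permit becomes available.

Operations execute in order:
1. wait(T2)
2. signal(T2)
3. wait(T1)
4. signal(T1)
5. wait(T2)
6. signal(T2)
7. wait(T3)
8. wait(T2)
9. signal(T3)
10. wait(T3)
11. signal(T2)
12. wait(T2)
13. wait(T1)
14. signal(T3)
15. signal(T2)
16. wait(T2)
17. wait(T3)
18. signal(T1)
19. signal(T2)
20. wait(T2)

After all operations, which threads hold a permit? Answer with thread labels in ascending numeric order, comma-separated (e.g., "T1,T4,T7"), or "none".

Step 1: wait(T2) -> count=0 queue=[] holders={T2}
Step 2: signal(T2) -> count=1 queue=[] holders={none}
Step 3: wait(T1) -> count=0 queue=[] holders={T1}
Step 4: signal(T1) -> count=1 queue=[] holders={none}
Step 5: wait(T2) -> count=0 queue=[] holders={T2}
Step 6: signal(T2) -> count=1 queue=[] holders={none}
Step 7: wait(T3) -> count=0 queue=[] holders={T3}
Step 8: wait(T2) -> count=0 queue=[T2] holders={T3}
Step 9: signal(T3) -> count=0 queue=[] holders={T2}
Step 10: wait(T3) -> count=0 queue=[T3] holders={T2}
Step 11: signal(T2) -> count=0 queue=[] holders={T3}
Step 12: wait(T2) -> count=0 queue=[T2] holders={T3}
Step 13: wait(T1) -> count=0 queue=[T2,T1] holders={T3}
Step 14: signal(T3) -> count=0 queue=[T1] holders={T2}
Step 15: signal(T2) -> count=0 queue=[] holders={T1}
Step 16: wait(T2) -> count=0 queue=[T2] holders={T1}
Step 17: wait(T3) -> count=0 queue=[T2,T3] holders={T1}
Step 18: signal(T1) -> count=0 queue=[T3] holders={T2}
Step 19: signal(T2) -> count=0 queue=[] holders={T3}
Step 20: wait(T2) -> count=0 queue=[T2] holders={T3}
Final holders: T3

Answer: T3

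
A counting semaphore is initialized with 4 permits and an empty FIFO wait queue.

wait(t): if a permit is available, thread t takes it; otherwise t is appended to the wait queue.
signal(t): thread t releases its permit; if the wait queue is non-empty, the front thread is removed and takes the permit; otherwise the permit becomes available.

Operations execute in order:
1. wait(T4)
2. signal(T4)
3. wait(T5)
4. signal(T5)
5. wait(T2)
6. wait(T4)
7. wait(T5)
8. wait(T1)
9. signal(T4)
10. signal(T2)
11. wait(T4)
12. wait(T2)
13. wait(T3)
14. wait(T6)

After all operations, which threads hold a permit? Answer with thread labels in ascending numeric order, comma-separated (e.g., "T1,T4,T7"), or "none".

Answer: T1,T2,T4,T5

Derivation:
Step 1: wait(T4) -> count=3 queue=[] holders={T4}
Step 2: signal(T4) -> count=4 queue=[] holders={none}
Step 3: wait(T5) -> count=3 queue=[] holders={T5}
Step 4: signal(T5) -> count=4 queue=[] holders={none}
Step 5: wait(T2) -> count=3 queue=[] holders={T2}
Step 6: wait(T4) -> count=2 queue=[] holders={T2,T4}
Step 7: wait(T5) -> count=1 queue=[] holders={T2,T4,T5}
Step 8: wait(T1) -> count=0 queue=[] holders={T1,T2,T4,T5}
Step 9: signal(T4) -> count=1 queue=[] holders={T1,T2,T5}
Step 10: signal(T2) -> count=2 queue=[] holders={T1,T5}
Step 11: wait(T4) -> count=1 queue=[] holders={T1,T4,T5}
Step 12: wait(T2) -> count=0 queue=[] holders={T1,T2,T4,T5}
Step 13: wait(T3) -> count=0 queue=[T3] holders={T1,T2,T4,T5}
Step 14: wait(T6) -> count=0 queue=[T3,T6] holders={T1,T2,T4,T5}
Final holders: T1,T2,T4,T5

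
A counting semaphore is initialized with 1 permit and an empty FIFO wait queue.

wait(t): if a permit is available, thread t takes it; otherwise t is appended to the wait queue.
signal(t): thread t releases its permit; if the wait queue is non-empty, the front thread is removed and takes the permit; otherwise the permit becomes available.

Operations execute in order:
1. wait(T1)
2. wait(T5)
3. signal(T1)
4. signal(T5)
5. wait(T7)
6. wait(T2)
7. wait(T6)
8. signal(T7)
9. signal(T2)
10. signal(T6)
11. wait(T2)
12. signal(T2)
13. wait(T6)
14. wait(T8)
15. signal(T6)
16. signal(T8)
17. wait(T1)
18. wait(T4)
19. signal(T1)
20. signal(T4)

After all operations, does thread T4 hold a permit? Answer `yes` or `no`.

Step 1: wait(T1) -> count=0 queue=[] holders={T1}
Step 2: wait(T5) -> count=0 queue=[T5] holders={T1}
Step 3: signal(T1) -> count=0 queue=[] holders={T5}
Step 4: signal(T5) -> count=1 queue=[] holders={none}
Step 5: wait(T7) -> count=0 queue=[] holders={T7}
Step 6: wait(T2) -> count=0 queue=[T2] holders={T7}
Step 7: wait(T6) -> count=0 queue=[T2,T6] holders={T7}
Step 8: signal(T7) -> count=0 queue=[T6] holders={T2}
Step 9: signal(T2) -> count=0 queue=[] holders={T6}
Step 10: signal(T6) -> count=1 queue=[] holders={none}
Step 11: wait(T2) -> count=0 queue=[] holders={T2}
Step 12: signal(T2) -> count=1 queue=[] holders={none}
Step 13: wait(T6) -> count=0 queue=[] holders={T6}
Step 14: wait(T8) -> count=0 queue=[T8] holders={T6}
Step 15: signal(T6) -> count=0 queue=[] holders={T8}
Step 16: signal(T8) -> count=1 queue=[] holders={none}
Step 17: wait(T1) -> count=0 queue=[] holders={T1}
Step 18: wait(T4) -> count=0 queue=[T4] holders={T1}
Step 19: signal(T1) -> count=0 queue=[] holders={T4}
Step 20: signal(T4) -> count=1 queue=[] holders={none}
Final holders: {none} -> T4 not in holders

Answer: no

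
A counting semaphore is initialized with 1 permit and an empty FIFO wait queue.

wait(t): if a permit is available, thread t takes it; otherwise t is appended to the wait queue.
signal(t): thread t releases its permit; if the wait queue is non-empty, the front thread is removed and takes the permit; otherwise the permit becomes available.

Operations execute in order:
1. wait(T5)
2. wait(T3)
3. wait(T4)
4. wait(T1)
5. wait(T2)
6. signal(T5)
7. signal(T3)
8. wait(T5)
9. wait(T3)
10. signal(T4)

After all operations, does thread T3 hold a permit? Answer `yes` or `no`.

Answer: no

Derivation:
Step 1: wait(T5) -> count=0 queue=[] holders={T5}
Step 2: wait(T3) -> count=0 queue=[T3] holders={T5}
Step 3: wait(T4) -> count=0 queue=[T3,T4] holders={T5}
Step 4: wait(T1) -> count=0 queue=[T3,T4,T1] holders={T5}
Step 5: wait(T2) -> count=0 queue=[T3,T4,T1,T2] holders={T5}
Step 6: signal(T5) -> count=0 queue=[T4,T1,T2] holders={T3}
Step 7: signal(T3) -> count=0 queue=[T1,T2] holders={T4}
Step 8: wait(T5) -> count=0 queue=[T1,T2,T5] holders={T4}
Step 9: wait(T3) -> count=0 queue=[T1,T2,T5,T3] holders={T4}
Step 10: signal(T4) -> count=0 queue=[T2,T5,T3] holders={T1}
Final holders: {T1} -> T3 not in holders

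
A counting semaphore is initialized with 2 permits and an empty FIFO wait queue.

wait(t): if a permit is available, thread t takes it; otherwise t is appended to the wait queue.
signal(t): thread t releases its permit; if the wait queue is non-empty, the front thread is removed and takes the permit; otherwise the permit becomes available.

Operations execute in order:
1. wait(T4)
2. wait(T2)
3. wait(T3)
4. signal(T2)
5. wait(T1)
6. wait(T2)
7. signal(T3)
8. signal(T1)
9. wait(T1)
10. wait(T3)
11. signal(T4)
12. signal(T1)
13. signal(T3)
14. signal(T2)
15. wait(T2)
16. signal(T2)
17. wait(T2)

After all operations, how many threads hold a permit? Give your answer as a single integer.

Answer: 1

Derivation:
Step 1: wait(T4) -> count=1 queue=[] holders={T4}
Step 2: wait(T2) -> count=0 queue=[] holders={T2,T4}
Step 3: wait(T3) -> count=0 queue=[T3] holders={T2,T4}
Step 4: signal(T2) -> count=0 queue=[] holders={T3,T4}
Step 5: wait(T1) -> count=0 queue=[T1] holders={T3,T4}
Step 6: wait(T2) -> count=0 queue=[T1,T2] holders={T3,T4}
Step 7: signal(T3) -> count=0 queue=[T2] holders={T1,T4}
Step 8: signal(T1) -> count=0 queue=[] holders={T2,T4}
Step 9: wait(T1) -> count=0 queue=[T1] holders={T2,T4}
Step 10: wait(T3) -> count=0 queue=[T1,T3] holders={T2,T4}
Step 11: signal(T4) -> count=0 queue=[T3] holders={T1,T2}
Step 12: signal(T1) -> count=0 queue=[] holders={T2,T3}
Step 13: signal(T3) -> count=1 queue=[] holders={T2}
Step 14: signal(T2) -> count=2 queue=[] holders={none}
Step 15: wait(T2) -> count=1 queue=[] holders={T2}
Step 16: signal(T2) -> count=2 queue=[] holders={none}
Step 17: wait(T2) -> count=1 queue=[] holders={T2}
Final holders: {T2} -> 1 thread(s)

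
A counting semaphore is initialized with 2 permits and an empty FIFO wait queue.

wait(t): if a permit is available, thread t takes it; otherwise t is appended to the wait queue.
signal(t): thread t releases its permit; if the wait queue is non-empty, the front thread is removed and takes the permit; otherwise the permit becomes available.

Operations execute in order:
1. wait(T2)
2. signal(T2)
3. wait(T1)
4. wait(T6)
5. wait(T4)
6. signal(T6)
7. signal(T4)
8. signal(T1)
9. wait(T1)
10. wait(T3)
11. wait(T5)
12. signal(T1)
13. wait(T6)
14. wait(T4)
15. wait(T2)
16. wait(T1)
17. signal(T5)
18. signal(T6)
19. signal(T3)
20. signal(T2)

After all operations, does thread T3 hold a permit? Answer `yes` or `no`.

Step 1: wait(T2) -> count=1 queue=[] holders={T2}
Step 2: signal(T2) -> count=2 queue=[] holders={none}
Step 3: wait(T1) -> count=1 queue=[] holders={T1}
Step 4: wait(T6) -> count=0 queue=[] holders={T1,T6}
Step 5: wait(T4) -> count=0 queue=[T4] holders={T1,T6}
Step 6: signal(T6) -> count=0 queue=[] holders={T1,T4}
Step 7: signal(T4) -> count=1 queue=[] holders={T1}
Step 8: signal(T1) -> count=2 queue=[] holders={none}
Step 9: wait(T1) -> count=1 queue=[] holders={T1}
Step 10: wait(T3) -> count=0 queue=[] holders={T1,T3}
Step 11: wait(T5) -> count=0 queue=[T5] holders={T1,T3}
Step 12: signal(T1) -> count=0 queue=[] holders={T3,T5}
Step 13: wait(T6) -> count=0 queue=[T6] holders={T3,T5}
Step 14: wait(T4) -> count=0 queue=[T6,T4] holders={T3,T5}
Step 15: wait(T2) -> count=0 queue=[T6,T4,T2] holders={T3,T5}
Step 16: wait(T1) -> count=0 queue=[T6,T4,T2,T1] holders={T3,T5}
Step 17: signal(T5) -> count=0 queue=[T4,T2,T1] holders={T3,T6}
Step 18: signal(T6) -> count=0 queue=[T2,T1] holders={T3,T4}
Step 19: signal(T3) -> count=0 queue=[T1] holders={T2,T4}
Step 20: signal(T2) -> count=0 queue=[] holders={T1,T4}
Final holders: {T1,T4} -> T3 not in holders

Answer: no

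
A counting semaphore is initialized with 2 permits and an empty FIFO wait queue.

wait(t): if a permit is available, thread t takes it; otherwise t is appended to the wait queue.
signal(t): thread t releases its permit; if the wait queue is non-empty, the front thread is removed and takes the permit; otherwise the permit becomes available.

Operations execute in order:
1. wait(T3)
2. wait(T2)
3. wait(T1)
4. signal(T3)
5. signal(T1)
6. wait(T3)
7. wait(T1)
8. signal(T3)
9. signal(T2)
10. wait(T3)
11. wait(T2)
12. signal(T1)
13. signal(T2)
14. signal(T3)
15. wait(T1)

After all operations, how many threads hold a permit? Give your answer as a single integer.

Answer: 1

Derivation:
Step 1: wait(T3) -> count=1 queue=[] holders={T3}
Step 2: wait(T2) -> count=0 queue=[] holders={T2,T3}
Step 3: wait(T1) -> count=0 queue=[T1] holders={T2,T3}
Step 4: signal(T3) -> count=0 queue=[] holders={T1,T2}
Step 5: signal(T1) -> count=1 queue=[] holders={T2}
Step 6: wait(T3) -> count=0 queue=[] holders={T2,T3}
Step 7: wait(T1) -> count=0 queue=[T1] holders={T2,T3}
Step 8: signal(T3) -> count=0 queue=[] holders={T1,T2}
Step 9: signal(T2) -> count=1 queue=[] holders={T1}
Step 10: wait(T3) -> count=0 queue=[] holders={T1,T3}
Step 11: wait(T2) -> count=0 queue=[T2] holders={T1,T3}
Step 12: signal(T1) -> count=0 queue=[] holders={T2,T3}
Step 13: signal(T2) -> count=1 queue=[] holders={T3}
Step 14: signal(T3) -> count=2 queue=[] holders={none}
Step 15: wait(T1) -> count=1 queue=[] holders={T1}
Final holders: {T1} -> 1 thread(s)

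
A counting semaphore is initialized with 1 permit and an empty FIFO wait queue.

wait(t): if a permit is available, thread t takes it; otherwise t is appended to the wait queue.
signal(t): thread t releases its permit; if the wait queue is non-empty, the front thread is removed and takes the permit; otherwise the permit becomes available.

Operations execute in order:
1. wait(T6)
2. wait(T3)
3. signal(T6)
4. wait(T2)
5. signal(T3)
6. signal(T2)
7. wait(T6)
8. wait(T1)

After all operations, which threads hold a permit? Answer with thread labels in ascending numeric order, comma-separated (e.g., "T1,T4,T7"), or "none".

Answer: T6

Derivation:
Step 1: wait(T6) -> count=0 queue=[] holders={T6}
Step 2: wait(T3) -> count=0 queue=[T3] holders={T6}
Step 3: signal(T6) -> count=0 queue=[] holders={T3}
Step 4: wait(T2) -> count=0 queue=[T2] holders={T3}
Step 5: signal(T3) -> count=0 queue=[] holders={T2}
Step 6: signal(T2) -> count=1 queue=[] holders={none}
Step 7: wait(T6) -> count=0 queue=[] holders={T6}
Step 8: wait(T1) -> count=0 queue=[T1] holders={T6}
Final holders: T6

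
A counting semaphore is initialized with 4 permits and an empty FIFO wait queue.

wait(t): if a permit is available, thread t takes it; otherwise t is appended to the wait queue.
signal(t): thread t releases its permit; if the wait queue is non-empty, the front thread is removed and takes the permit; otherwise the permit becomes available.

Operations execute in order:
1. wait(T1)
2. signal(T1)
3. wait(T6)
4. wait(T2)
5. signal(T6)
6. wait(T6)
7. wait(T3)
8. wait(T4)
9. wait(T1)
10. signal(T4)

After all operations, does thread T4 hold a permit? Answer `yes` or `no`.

Step 1: wait(T1) -> count=3 queue=[] holders={T1}
Step 2: signal(T1) -> count=4 queue=[] holders={none}
Step 3: wait(T6) -> count=3 queue=[] holders={T6}
Step 4: wait(T2) -> count=2 queue=[] holders={T2,T6}
Step 5: signal(T6) -> count=3 queue=[] holders={T2}
Step 6: wait(T6) -> count=2 queue=[] holders={T2,T6}
Step 7: wait(T3) -> count=1 queue=[] holders={T2,T3,T6}
Step 8: wait(T4) -> count=0 queue=[] holders={T2,T3,T4,T6}
Step 9: wait(T1) -> count=0 queue=[T1] holders={T2,T3,T4,T6}
Step 10: signal(T4) -> count=0 queue=[] holders={T1,T2,T3,T6}
Final holders: {T1,T2,T3,T6} -> T4 not in holders

Answer: no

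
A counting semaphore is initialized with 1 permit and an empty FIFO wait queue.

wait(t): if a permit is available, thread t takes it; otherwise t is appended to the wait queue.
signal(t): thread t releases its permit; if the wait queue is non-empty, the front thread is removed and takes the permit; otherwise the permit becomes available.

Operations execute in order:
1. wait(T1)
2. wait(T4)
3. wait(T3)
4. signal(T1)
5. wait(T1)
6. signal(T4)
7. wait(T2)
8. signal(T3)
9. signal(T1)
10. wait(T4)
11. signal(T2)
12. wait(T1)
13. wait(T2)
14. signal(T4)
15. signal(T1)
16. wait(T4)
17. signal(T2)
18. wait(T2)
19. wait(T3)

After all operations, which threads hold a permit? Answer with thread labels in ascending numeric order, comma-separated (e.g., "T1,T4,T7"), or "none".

Answer: T4

Derivation:
Step 1: wait(T1) -> count=0 queue=[] holders={T1}
Step 2: wait(T4) -> count=0 queue=[T4] holders={T1}
Step 3: wait(T3) -> count=0 queue=[T4,T3] holders={T1}
Step 4: signal(T1) -> count=0 queue=[T3] holders={T4}
Step 5: wait(T1) -> count=0 queue=[T3,T1] holders={T4}
Step 6: signal(T4) -> count=0 queue=[T1] holders={T3}
Step 7: wait(T2) -> count=0 queue=[T1,T2] holders={T3}
Step 8: signal(T3) -> count=0 queue=[T2] holders={T1}
Step 9: signal(T1) -> count=0 queue=[] holders={T2}
Step 10: wait(T4) -> count=0 queue=[T4] holders={T2}
Step 11: signal(T2) -> count=0 queue=[] holders={T4}
Step 12: wait(T1) -> count=0 queue=[T1] holders={T4}
Step 13: wait(T2) -> count=0 queue=[T1,T2] holders={T4}
Step 14: signal(T4) -> count=0 queue=[T2] holders={T1}
Step 15: signal(T1) -> count=0 queue=[] holders={T2}
Step 16: wait(T4) -> count=0 queue=[T4] holders={T2}
Step 17: signal(T2) -> count=0 queue=[] holders={T4}
Step 18: wait(T2) -> count=0 queue=[T2] holders={T4}
Step 19: wait(T3) -> count=0 queue=[T2,T3] holders={T4}
Final holders: T4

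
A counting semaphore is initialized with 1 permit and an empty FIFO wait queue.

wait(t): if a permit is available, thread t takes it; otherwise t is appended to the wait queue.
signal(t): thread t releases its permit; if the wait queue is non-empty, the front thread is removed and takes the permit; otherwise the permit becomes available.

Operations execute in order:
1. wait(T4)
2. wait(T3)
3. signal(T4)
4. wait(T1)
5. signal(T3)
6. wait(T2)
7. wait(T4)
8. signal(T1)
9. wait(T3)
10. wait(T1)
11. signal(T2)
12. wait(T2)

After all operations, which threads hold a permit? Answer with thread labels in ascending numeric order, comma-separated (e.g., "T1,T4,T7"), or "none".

Answer: T4

Derivation:
Step 1: wait(T4) -> count=0 queue=[] holders={T4}
Step 2: wait(T3) -> count=0 queue=[T3] holders={T4}
Step 3: signal(T4) -> count=0 queue=[] holders={T3}
Step 4: wait(T1) -> count=0 queue=[T1] holders={T3}
Step 5: signal(T3) -> count=0 queue=[] holders={T1}
Step 6: wait(T2) -> count=0 queue=[T2] holders={T1}
Step 7: wait(T4) -> count=0 queue=[T2,T4] holders={T1}
Step 8: signal(T1) -> count=0 queue=[T4] holders={T2}
Step 9: wait(T3) -> count=0 queue=[T4,T3] holders={T2}
Step 10: wait(T1) -> count=0 queue=[T4,T3,T1] holders={T2}
Step 11: signal(T2) -> count=0 queue=[T3,T1] holders={T4}
Step 12: wait(T2) -> count=0 queue=[T3,T1,T2] holders={T4}
Final holders: T4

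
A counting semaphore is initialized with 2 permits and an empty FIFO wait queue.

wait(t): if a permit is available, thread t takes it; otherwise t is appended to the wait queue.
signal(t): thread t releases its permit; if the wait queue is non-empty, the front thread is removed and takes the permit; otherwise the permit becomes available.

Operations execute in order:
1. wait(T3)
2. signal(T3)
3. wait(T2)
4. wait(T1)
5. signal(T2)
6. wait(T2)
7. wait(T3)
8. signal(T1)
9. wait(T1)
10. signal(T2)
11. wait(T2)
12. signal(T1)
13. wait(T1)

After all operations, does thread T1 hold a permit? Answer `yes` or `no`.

Answer: no

Derivation:
Step 1: wait(T3) -> count=1 queue=[] holders={T3}
Step 2: signal(T3) -> count=2 queue=[] holders={none}
Step 3: wait(T2) -> count=1 queue=[] holders={T2}
Step 4: wait(T1) -> count=0 queue=[] holders={T1,T2}
Step 5: signal(T2) -> count=1 queue=[] holders={T1}
Step 6: wait(T2) -> count=0 queue=[] holders={T1,T2}
Step 7: wait(T3) -> count=0 queue=[T3] holders={T1,T2}
Step 8: signal(T1) -> count=0 queue=[] holders={T2,T3}
Step 9: wait(T1) -> count=0 queue=[T1] holders={T2,T3}
Step 10: signal(T2) -> count=0 queue=[] holders={T1,T3}
Step 11: wait(T2) -> count=0 queue=[T2] holders={T1,T3}
Step 12: signal(T1) -> count=0 queue=[] holders={T2,T3}
Step 13: wait(T1) -> count=0 queue=[T1] holders={T2,T3}
Final holders: {T2,T3} -> T1 not in holders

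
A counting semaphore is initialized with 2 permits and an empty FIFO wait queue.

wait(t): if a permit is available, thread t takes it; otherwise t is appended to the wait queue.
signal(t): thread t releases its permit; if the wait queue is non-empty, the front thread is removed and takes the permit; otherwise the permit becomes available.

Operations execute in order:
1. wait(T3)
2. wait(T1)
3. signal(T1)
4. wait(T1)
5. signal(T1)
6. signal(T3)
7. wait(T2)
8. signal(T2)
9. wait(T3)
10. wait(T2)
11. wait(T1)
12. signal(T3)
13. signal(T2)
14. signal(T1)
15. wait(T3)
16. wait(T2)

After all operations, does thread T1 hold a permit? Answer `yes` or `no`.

Step 1: wait(T3) -> count=1 queue=[] holders={T3}
Step 2: wait(T1) -> count=0 queue=[] holders={T1,T3}
Step 3: signal(T1) -> count=1 queue=[] holders={T3}
Step 4: wait(T1) -> count=0 queue=[] holders={T1,T3}
Step 5: signal(T1) -> count=1 queue=[] holders={T3}
Step 6: signal(T3) -> count=2 queue=[] holders={none}
Step 7: wait(T2) -> count=1 queue=[] holders={T2}
Step 8: signal(T2) -> count=2 queue=[] holders={none}
Step 9: wait(T3) -> count=1 queue=[] holders={T3}
Step 10: wait(T2) -> count=0 queue=[] holders={T2,T3}
Step 11: wait(T1) -> count=0 queue=[T1] holders={T2,T3}
Step 12: signal(T3) -> count=0 queue=[] holders={T1,T2}
Step 13: signal(T2) -> count=1 queue=[] holders={T1}
Step 14: signal(T1) -> count=2 queue=[] holders={none}
Step 15: wait(T3) -> count=1 queue=[] holders={T3}
Step 16: wait(T2) -> count=0 queue=[] holders={T2,T3}
Final holders: {T2,T3} -> T1 not in holders

Answer: no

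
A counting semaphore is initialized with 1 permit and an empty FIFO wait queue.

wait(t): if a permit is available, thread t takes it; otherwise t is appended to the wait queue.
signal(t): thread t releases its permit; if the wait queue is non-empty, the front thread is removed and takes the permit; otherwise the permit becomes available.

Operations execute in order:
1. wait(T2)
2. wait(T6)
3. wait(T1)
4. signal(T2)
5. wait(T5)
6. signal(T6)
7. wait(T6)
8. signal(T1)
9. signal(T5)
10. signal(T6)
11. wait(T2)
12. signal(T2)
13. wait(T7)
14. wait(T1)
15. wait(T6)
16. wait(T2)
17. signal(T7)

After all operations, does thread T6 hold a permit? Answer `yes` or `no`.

Step 1: wait(T2) -> count=0 queue=[] holders={T2}
Step 2: wait(T6) -> count=0 queue=[T6] holders={T2}
Step 3: wait(T1) -> count=0 queue=[T6,T1] holders={T2}
Step 4: signal(T2) -> count=0 queue=[T1] holders={T6}
Step 5: wait(T5) -> count=0 queue=[T1,T5] holders={T6}
Step 6: signal(T6) -> count=0 queue=[T5] holders={T1}
Step 7: wait(T6) -> count=0 queue=[T5,T6] holders={T1}
Step 8: signal(T1) -> count=0 queue=[T6] holders={T5}
Step 9: signal(T5) -> count=0 queue=[] holders={T6}
Step 10: signal(T6) -> count=1 queue=[] holders={none}
Step 11: wait(T2) -> count=0 queue=[] holders={T2}
Step 12: signal(T2) -> count=1 queue=[] holders={none}
Step 13: wait(T7) -> count=0 queue=[] holders={T7}
Step 14: wait(T1) -> count=0 queue=[T1] holders={T7}
Step 15: wait(T6) -> count=0 queue=[T1,T6] holders={T7}
Step 16: wait(T2) -> count=0 queue=[T1,T6,T2] holders={T7}
Step 17: signal(T7) -> count=0 queue=[T6,T2] holders={T1}
Final holders: {T1} -> T6 not in holders

Answer: no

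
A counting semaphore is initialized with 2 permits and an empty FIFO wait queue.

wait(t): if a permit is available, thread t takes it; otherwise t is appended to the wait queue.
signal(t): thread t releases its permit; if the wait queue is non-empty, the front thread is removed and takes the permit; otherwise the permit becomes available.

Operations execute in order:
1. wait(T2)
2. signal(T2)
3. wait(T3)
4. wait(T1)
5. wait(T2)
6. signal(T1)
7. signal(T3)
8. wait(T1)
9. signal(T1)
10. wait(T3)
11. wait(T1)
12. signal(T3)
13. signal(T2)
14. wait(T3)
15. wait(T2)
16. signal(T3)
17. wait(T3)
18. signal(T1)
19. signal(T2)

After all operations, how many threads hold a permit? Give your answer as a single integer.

Step 1: wait(T2) -> count=1 queue=[] holders={T2}
Step 2: signal(T2) -> count=2 queue=[] holders={none}
Step 3: wait(T3) -> count=1 queue=[] holders={T3}
Step 4: wait(T1) -> count=0 queue=[] holders={T1,T3}
Step 5: wait(T2) -> count=0 queue=[T2] holders={T1,T3}
Step 6: signal(T1) -> count=0 queue=[] holders={T2,T3}
Step 7: signal(T3) -> count=1 queue=[] holders={T2}
Step 8: wait(T1) -> count=0 queue=[] holders={T1,T2}
Step 9: signal(T1) -> count=1 queue=[] holders={T2}
Step 10: wait(T3) -> count=0 queue=[] holders={T2,T3}
Step 11: wait(T1) -> count=0 queue=[T1] holders={T2,T3}
Step 12: signal(T3) -> count=0 queue=[] holders={T1,T2}
Step 13: signal(T2) -> count=1 queue=[] holders={T1}
Step 14: wait(T3) -> count=0 queue=[] holders={T1,T3}
Step 15: wait(T2) -> count=0 queue=[T2] holders={T1,T3}
Step 16: signal(T3) -> count=0 queue=[] holders={T1,T2}
Step 17: wait(T3) -> count=0 queue=[T3] holders={T1,T2}
Step 18: signal(T1) -> count=0 queue=[] holders={T2,T3}
Step 19: signal(T2) -> count=1 queue=[] holders={T3}
Final holders: {T3} -> 1 thread(s)

Answer: 1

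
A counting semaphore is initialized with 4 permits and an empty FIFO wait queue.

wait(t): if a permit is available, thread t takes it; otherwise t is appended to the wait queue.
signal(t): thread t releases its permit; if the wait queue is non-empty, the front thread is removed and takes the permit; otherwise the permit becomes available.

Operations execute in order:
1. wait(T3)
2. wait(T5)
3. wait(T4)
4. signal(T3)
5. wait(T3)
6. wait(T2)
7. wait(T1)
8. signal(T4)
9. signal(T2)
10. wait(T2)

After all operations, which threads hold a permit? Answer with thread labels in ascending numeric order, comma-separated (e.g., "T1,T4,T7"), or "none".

Step 1: wait(T3) -> count=3 queue=[] holders={T3}
Step 2: wait(T5) -> count=2 queue=[] holders={T3,T5}
Step 3: wait(T4) -> count=1 queue=[] holders={T3,T4,T5}
Step 4: signal(T3) -> count=2 queue=[] holders={T4,T5}
Step 5: wait(T3) -> count=1 queue=[] holders={T3,T4,T5}
Step 6: wait(T2) -> count=0 queue=[] holders={T2,T3,T4,T5}
Step 7: wait(T1) -> count=0 queue=[T1] holders={T2,T3,T4,T5}
Step 8: signal(T4) -> count=0 queue=[] holders={T1,T2,T3,T5}
Step 9: signal(T2) -> count=1 queue=[] holders={T1,T3,T5}
Step 10: wait(T2) -> count=0 queue=[] holders={T1,T2,T3,T5}
Final holders: T1,T2,T3,T5

Answer: T1,T2,T3,T5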